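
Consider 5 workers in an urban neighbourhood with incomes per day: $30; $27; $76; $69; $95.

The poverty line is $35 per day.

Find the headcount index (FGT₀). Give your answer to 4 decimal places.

2 of the 5 workers have income below $35.
H = 2/5 = 0.4000.

0.4000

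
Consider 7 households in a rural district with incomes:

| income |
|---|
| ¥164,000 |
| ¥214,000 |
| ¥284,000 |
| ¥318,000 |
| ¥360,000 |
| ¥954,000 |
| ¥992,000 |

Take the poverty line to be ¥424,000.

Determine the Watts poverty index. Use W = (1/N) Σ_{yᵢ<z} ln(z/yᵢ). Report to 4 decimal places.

Below the line: ¥164,000, ¥214,000, ¥284,000, ¥318,000, ¥360,000 (q = 5 of N = 7).
ln(z/y) terms: ln(424000/164000) = 0.9499; ln(424000/214000) = 0.6838; ln(424000/284000) = 0.4008; ln(424000/318000) = 0.2877; ln(424000/360000) = 0.1636.
W = 2.485695 / 7 = 0.3551.

0.3551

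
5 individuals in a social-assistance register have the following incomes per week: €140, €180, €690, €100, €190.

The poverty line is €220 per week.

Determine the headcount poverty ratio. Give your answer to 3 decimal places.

4 of the 5 individuals have income below €220.
H = 4/5 = 0.800.

0.800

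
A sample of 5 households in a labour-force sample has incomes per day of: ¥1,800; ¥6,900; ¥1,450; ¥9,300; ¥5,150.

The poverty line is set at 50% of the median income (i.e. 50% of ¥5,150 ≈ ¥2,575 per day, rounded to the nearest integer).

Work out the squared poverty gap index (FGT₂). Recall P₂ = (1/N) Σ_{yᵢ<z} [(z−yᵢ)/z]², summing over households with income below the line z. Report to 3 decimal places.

Incomes under z: ¥1,450, ¥1,800 (q = 2 of N = 5).
Normalized shortfalls: (2575−1450)/2575 = 0.4369; (2575−1800)/2575 = 0.3010.
Squared: 0.1909; 0.0906.
Sum = 0.281459; P₂ = 0.281459 / 5 = 0.056.

0.056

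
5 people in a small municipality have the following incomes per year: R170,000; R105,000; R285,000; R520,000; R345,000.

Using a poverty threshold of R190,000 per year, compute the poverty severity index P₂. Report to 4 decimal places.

Below z: R105,000, R170,000 (q = 2 of N = 5).
Relative gaps: (190000−105000)/190000 = 0.4474; (190000−170000)/190000 = 0.1053.
Squared: 0.2001; 0.0111.
Sum = 0.211219; P₂ = 0.211219 / 5 = 0.0422.

0.0422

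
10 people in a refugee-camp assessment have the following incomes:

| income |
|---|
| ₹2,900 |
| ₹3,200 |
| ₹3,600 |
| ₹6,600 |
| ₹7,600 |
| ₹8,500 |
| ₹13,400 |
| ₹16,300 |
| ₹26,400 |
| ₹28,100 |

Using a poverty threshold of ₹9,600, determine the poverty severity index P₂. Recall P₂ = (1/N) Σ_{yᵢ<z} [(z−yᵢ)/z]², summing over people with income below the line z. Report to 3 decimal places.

Poor units: ₹2,900, ₹3,200, ₹3,600, ₹6,600, ₹7,600, ₹8,500 (q = 6 of N = 10).
Shortfall ratios: (9600−2900)/9600 = 0.6979; (9600−3200)/9600 = 0.6667; (9600−3600)/9600 = 0.6250; (9600−6600)/9600 = 0.3125; (9600−7600)/9600 = 0.2083; (9600−8500)/9600 = 0.1146.
Squared: 0.4871; 0.4444; 0.3906; 0.0977; 0.0434; 0.0131.
Sum = 1.476345; P₂ = 1.476345 / 10 = 0.148.

0.148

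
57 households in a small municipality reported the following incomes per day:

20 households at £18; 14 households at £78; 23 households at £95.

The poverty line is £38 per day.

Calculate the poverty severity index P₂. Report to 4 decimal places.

Incomes under z: 20×£18 (q = 20 of N = 57).
Gap ratios (z−y)/z: (38−18)/38 = 0.5263 (×20).
Squared: 0.2770 (×20).
Sum = 5.540166; P₂ = 5.540166 / 57 = 0.0972.

0.0972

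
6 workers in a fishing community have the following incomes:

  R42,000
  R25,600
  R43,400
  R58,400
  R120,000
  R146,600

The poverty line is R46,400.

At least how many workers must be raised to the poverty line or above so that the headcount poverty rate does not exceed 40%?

1

Currently q = 3 of N = 6 are below the line (H = 0.500).
A headcount ratio of at most 40% allows at most ⌊0.40 × 6⌋ = 2 poor workers.
So at least 3 − 2 = 1 must be lifted.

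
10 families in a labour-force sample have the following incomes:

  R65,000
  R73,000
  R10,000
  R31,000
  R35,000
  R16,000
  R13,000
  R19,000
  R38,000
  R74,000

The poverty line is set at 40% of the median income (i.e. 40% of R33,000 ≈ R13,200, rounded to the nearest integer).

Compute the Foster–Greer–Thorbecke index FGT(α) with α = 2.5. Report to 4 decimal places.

Incomes under z: R10,000, R13,000 (q = 2 of N = 10).
Relative gaps: (13200−10000)/13200 = 0.2424; (13200−13000)/13200 = 0.0152.
Raised to α = 2.5: 0.02894; 0.00003.
Sum = 0.028964; FGT(2.5) = 0.028964 / 10 = 0.0029.

0.0029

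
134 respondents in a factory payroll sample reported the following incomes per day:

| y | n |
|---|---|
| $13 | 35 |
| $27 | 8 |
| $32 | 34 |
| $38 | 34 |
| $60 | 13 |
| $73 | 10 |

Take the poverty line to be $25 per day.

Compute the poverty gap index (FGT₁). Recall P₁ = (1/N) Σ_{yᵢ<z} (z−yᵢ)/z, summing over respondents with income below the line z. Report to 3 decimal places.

0.125

Poor units: 35×$13 (q = 35 of N = 134).
Normalized shortfalls: (25−13)/25 = 0.4800 (×35).
Sum of shortfalls = 16.800000; P₁ averages over all N: 16.800000 / 134 = 0.125.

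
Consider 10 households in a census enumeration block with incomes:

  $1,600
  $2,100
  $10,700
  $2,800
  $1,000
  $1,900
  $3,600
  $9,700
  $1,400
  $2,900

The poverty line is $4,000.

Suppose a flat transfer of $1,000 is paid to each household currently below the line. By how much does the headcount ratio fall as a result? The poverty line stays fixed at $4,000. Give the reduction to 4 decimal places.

0.1000

Before: below the line — $1,000, $1,400, $1,600, $1,900, $2,100, $2,800, $2,900, $3,600; headcount ratio = 0.800000.
After the $1,000 transfer: below the line — $2,000, $2,400, $2,600, $2,900, $3,100, $3,800, $3,900; headcount ratio = 0.700000.
Reduction = 0.800000 − 0.700000 = 0.1000.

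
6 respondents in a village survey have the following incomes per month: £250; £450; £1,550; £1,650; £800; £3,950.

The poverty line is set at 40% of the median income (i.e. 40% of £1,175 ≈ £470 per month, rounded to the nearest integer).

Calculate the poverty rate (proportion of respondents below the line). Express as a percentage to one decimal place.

2 of the 6 respondents have income below £470.
H = 2/6 = 33.3%.

33.3%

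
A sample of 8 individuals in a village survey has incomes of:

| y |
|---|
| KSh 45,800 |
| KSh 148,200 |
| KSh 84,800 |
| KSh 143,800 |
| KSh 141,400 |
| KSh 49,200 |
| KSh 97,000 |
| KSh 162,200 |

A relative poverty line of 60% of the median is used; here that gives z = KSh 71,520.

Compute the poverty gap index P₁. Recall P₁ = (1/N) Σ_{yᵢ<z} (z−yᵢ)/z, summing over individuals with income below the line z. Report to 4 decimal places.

Poor units: KSh 45,800, KSh 49,200 (q = 2 of N = 8).
Gap ratios (z−y)/z: (71520−45800)/71520 = 0.3596; (71520−49200)/71520 = 0.3121.
Σ = 0.671700. Dividing by the full population N = 8 gives P₁ = 0.0840.

0.0840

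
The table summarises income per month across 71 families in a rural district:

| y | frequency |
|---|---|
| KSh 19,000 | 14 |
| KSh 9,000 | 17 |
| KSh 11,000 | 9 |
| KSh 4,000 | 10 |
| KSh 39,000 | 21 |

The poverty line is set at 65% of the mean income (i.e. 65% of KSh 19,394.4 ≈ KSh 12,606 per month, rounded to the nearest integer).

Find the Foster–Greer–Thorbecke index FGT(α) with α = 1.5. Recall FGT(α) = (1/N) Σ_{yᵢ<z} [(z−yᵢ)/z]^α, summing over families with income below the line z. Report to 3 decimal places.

Incomes under z: 10×KSh 4,000, 17×KSh 9,000, 9×KSh 11,000 (q = 36 of N = 71).
Normalized shortfalls: (12606−4000)/12606 = 0.6827 (×10); (12606−9000)/12606 = 0.2861 (×17); (12606−11000)/12606 = 0.1274 (×9).
Raised to α = 1.5: 0.56407 (×10); 0.15299 (×17); 0.04547 (×9).
Sum = 8.650883; FGT(1.5) = 8.650883 / 71 = 0.122.

0.122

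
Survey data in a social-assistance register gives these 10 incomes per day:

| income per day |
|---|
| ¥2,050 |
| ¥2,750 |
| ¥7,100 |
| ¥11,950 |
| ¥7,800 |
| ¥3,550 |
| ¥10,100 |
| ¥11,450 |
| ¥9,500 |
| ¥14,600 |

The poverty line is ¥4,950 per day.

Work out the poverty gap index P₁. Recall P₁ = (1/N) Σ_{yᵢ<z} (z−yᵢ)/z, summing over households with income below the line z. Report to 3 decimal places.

Incomes under z: ¥2,050, ¥2,750, ¥3,550 (q = 3 of N = 10).
Gap ratios (z−y)/z: (4950−2050)/4950 = 0.5859; (4950−2750)/4950 = 0.4444; (4950−3550)/4950 = 0.2828.
Σ = 1.313131. Dividing by the full population N = 10 gives P₁ = 0.131.

0.131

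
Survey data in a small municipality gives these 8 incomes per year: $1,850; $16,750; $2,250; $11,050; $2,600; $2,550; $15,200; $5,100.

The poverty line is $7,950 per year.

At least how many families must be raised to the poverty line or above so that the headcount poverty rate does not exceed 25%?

5 of the 8 families are poor, so H = 5/8 = 0.625.
A headcount ratio of at most 25% allows at most ⌊0.25 × 8⌋ = 2 poor families.
So at least 5 − 2 = 3 must be lifted.

3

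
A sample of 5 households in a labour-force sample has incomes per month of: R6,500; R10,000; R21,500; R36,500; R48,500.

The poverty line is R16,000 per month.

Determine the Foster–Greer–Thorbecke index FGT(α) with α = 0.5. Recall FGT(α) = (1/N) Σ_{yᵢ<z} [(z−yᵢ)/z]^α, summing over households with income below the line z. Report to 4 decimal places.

Below z: R6,500, R10,000 (q = 2 of N = 5).
Normalized shortfalls: (16000−6500)/16000 = 0.5938; (16000−10000)/16000 = 0.3750.
Raised to α = 0.5: 0.77055; 0.61237.
Sum = 1.382924; FGT(0.5) = 1.382924 / 5 = 0.2766.

0.2766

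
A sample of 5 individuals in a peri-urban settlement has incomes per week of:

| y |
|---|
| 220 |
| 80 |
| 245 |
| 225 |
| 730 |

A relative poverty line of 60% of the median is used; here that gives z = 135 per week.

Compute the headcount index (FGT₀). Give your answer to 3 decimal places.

0.200

1 of the 5 individuals have income below 135.
H = 1/5 = 0.200.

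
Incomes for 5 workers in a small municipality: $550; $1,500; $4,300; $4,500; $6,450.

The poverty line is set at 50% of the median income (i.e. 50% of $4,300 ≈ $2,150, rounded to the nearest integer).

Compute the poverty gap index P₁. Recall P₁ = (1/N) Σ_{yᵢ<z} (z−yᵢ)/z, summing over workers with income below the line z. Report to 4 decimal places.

0.2093

Incomes under z: $550, $1,500 (q = 2 of N = 5).
Normalized shortfalls: (2150−550)/2150 = 0.7442; (2150−1500)/2150 = 0.3023.
Σ = 1.046512. Dividing by the full population N = 5 gives P₁ = 0.2093.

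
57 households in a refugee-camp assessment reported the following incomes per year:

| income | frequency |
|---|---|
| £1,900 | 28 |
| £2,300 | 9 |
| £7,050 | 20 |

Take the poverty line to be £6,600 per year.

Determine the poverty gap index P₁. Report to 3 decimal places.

Below the line: 28×£1,900, 9×£2,300 (q = 37 of N = 57).
Normalized shortfalls: (6600−1900)/6600 = 0.7121 (×28); (6600−2300)/6600 = 0.6515 (×9).
Σ = 25.803030. Dividing by the full population N = 57 gives P₁ = 0.453.

0.453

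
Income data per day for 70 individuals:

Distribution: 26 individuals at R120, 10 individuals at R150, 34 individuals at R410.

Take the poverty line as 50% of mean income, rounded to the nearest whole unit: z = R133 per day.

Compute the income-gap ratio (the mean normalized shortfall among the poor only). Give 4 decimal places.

Poor units: 26×R120 (q = 26 of N = 70).
Relative gaps: 0.0977 (×26); sum = 2.541353.
I averages over the q = 26 poor units only: 2.541353 / 26 = 0.0977.

0.0977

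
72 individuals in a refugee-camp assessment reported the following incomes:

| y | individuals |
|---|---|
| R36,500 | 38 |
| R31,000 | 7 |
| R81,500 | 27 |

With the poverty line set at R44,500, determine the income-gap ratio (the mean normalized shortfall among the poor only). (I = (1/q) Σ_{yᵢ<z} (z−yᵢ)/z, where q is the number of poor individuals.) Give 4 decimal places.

0.1990

Below z: 7×R31,000, 38×R36,500 (q = 45 of N = 72).
Relative gaps: 0.3034 (×7), 0.1798 (×38); sum = 8.955056.
I averages over the q = 45 poor units only: 8.955056 / 45 = 0.1990.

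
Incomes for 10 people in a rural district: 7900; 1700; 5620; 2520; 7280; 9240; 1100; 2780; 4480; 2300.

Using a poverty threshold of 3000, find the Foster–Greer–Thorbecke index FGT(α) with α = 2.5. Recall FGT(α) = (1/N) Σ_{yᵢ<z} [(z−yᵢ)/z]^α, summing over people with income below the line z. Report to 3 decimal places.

Below z: 1100, 1700, 2300, 2520, 2780 (q = 5 of N = 10).
Normalized shortfalls: (3000−1100)/3000 = 0.6333; (3000−1700)/3000 = 0.4333; (3000−2300)/3000 = 0.2333; (3000−2520)/3000 = 0.1600; (3000−2780)/3000 = 0.0733.
Raised to α = 2.5: 0.31921; 0.12361; 0.02630; 0.01024; 0.00146.
Sum = 0.480819; FGT(2.5) = 0.480819 / 10 = 0.048.

0.048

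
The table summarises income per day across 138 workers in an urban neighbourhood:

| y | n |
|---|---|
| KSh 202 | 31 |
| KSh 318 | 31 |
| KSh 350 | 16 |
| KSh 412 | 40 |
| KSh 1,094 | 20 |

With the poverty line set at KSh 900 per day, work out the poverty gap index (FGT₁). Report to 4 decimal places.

0.5475

Below z: 31×KSh 202, 31×KSh 318, 16×KSh 350, 40×KSh 412 (q = 118 of N = 138).
Gap ratios (z−y)/z: (900−202)/900 = 0.7756 (×31); (900−318)/900 = 0.6467 (×31); (900−350)/900 = 0.6111 (×16); (900−412)/900 = 0.5422 (×40).
Sum of shortfalls = 75.555556; P₁ averages over all N: 75.555556 / 138 = 0.5475.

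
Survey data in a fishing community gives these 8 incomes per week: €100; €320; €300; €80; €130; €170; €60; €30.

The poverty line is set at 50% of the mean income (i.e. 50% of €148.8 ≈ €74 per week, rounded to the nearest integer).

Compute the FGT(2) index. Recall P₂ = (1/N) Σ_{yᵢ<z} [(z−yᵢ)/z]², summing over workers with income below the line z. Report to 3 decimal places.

0.049

Poor units: €30, €60 (q = 2 of N = 8).
Normalized shortfalls: (74−30)/74 = 0.5946; (74−60)/74 = 0.1892.
Squared: 0.3535; 0.0358.
Sum = 0.389335; P₂ = 0.389335 / 8 = 0.049.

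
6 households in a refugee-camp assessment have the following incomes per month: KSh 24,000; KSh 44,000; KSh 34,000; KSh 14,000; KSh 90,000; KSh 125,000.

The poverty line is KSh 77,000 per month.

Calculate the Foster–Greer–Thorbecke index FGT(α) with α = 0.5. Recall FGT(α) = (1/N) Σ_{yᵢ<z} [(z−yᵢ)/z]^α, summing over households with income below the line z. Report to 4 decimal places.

0.5227

Below the line: KSh 14,000, KSh 24,000, KSh 34,000, KSh 44,000 (q = 4 of N = 6).
Gap ratios (z−y)/z: (77000−14000)/77000 = 0.8182; (77000−24000)/77000 = 0.6883; (77000−34000)/77000 = 0.5584; (77000−44000)/77000 = 0.4286.
Raised to α = 0.5: 0.90453; 0.82965; 0.74729; 0.65465.
Sum = 3.136123; FGT(0.5) = 3.136123 / 6 = 0.5227.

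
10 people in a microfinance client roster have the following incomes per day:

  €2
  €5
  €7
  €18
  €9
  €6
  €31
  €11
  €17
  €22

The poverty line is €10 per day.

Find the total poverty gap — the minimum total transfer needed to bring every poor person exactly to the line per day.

Incomes under z: €2, €5, €6, €7, €9 (q = 5 of N = 10).
Individual gaps: 10−2 = 8; 10−5 = 5; 10−6 = 4; 10−7 = 3; 10−9 = 1.
Aggregate gap = €21.

€21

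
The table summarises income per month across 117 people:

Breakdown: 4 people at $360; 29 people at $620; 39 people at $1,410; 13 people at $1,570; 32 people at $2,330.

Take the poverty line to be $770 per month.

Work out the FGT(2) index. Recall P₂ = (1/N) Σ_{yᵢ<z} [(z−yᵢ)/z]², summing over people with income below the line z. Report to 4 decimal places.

Poor units: 4×$360, 29×$620 (q = 33 of N = 117).
Normalized shortfalls: (770−360)/770 = 0.5325 (×4); (770−620)/770 = 0.1948 (×29).
Squared: 0.2835 (×4); 0.0379 (×29).
Sum = 2.234610; P₂ = 2.234610 / 117 = 0.0191.

0.0191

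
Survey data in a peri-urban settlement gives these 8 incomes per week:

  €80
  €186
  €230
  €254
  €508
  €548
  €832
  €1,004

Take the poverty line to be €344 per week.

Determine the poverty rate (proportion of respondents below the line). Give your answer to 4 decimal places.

0.5000

4 of the 8 respondents have income below €344.
H = 4/8 = 0.5000.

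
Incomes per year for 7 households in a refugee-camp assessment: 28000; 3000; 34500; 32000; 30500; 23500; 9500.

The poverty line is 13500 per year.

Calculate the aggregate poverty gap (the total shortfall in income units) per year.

Below z: 3000, 9500 (q = 2 of N = 7).
Individual gaps: 13500−3000 = 10500; 13500−9500 = 4000.
Aggregate gap = 14500.

14500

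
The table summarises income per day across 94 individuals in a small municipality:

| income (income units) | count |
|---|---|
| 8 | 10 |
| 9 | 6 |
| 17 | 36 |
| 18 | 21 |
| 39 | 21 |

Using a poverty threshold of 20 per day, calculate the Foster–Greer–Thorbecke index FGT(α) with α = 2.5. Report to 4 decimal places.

0.0480

Below z: 10×8, 6×9, 36×17, 21×18 (q = 73 of N = 94).
Gap ratios (z−y)/z: (20−8)/20 = 0.6000 (×10); (20−9)/20 = 0.5500 (×6); (20−17)/20 = 0.1500 (×36); (20−18)/20 = 0.1000 (×21).
Raised to α = 2.5: 0.27885 (×10); 0.22434 (×6); 0.00871 (×36); 0.00316 (×21).
Sum = 4.514708; FGT(2.5) = 4.514708 / 94 = 0.0480.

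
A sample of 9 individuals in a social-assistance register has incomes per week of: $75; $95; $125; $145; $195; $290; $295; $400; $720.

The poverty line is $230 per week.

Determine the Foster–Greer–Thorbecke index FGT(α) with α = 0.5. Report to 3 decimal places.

0.362

Poor units: $75, $95, $125, $145, $195 (q = 5 of N = 9).
Shortfall ratios: (230−75)/230 = 0.6739; (230−95)/230 = 0.5870; (230−125)/230 = 0.4565; (230−145)/230 = 0.3696; (230−195)/230 = 0.1522.
Raised to α = 0.5: 0.82092; 0.76613; 0.67566; 0.60792; 0.39009.
Sum = 3.260730; FGT(0.5) = 3.260730 / 9 = 0.362.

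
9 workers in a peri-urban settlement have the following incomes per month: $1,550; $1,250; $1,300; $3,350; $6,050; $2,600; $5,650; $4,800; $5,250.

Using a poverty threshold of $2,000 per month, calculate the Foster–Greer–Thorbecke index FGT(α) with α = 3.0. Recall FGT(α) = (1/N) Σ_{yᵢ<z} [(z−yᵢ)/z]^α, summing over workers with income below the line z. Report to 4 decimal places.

0.0119

Incomes under z: $1,250, $1,300, $1,550 (q = 3 of N = 9).
Normalized shortfalls: (2000−1250)/2000 = 0.3750; (2000−1300)/2000 = 0.3500; (2000−1550)/2000 = 0.2250.
Raised to α = 3.0: 0.05273; 0.04287; 0.01139.
Sum = 0.107000; FGT(3.0) = 0.107000 / 9 = 0.0119.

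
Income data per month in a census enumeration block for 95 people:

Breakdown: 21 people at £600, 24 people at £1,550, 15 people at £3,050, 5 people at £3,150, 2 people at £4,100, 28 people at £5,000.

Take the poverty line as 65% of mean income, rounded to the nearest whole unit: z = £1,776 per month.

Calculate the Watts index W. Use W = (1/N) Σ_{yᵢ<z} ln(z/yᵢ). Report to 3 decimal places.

0.274

Below z: 21×£600, 24×£1,550 (q = 45 of N = 95).
ln(z/y) terms: ln(1776/600) = 1.0852 (×21); ln(1776/1550) = 0.1361 (×24).
W = 26.055584 / 95 = 0.274.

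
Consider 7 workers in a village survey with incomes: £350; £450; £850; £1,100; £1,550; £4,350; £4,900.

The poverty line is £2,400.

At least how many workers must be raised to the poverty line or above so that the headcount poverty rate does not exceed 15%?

4

5 of the 7 workers are poor, so H = 5/7 = 0.714.
A headcount ratio of at most 15% allows at most ⌊0.15 × 7⌋ = 1 poor workers.
So at least 5 − 1 = 4 must be lifted.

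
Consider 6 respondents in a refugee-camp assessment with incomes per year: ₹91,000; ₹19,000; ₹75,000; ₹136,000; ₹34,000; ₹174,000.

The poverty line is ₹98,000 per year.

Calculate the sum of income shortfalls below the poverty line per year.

₹173,000

Below z: ₹19,000, ₹34,000, ₹75,000, ₹91,000 (q = 4 of N = 6).
Individual gaps: 98000−19000 = 79000; 98000−34000 = 64000; 98000−75000 = 23000; 98000−91000 = 7000.
Aggregate gap = ₹173,000.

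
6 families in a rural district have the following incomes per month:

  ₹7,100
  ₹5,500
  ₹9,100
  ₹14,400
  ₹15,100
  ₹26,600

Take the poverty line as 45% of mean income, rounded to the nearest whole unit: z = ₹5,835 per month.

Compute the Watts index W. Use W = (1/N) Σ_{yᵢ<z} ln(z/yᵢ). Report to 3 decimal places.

0.010

Incomes under z: ₹5,500 (q = 1 of N = 6).
Log gaps: ln(5835/5500) = 0.0591.
W = 0.059126 / 6 = 0.010.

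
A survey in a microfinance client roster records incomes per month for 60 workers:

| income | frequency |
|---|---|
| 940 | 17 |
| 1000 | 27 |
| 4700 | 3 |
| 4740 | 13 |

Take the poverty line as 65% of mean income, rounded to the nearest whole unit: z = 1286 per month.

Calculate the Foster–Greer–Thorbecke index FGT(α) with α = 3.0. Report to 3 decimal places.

Below the line: 17×940, 27×1000 (q = 44 of N = 60).
Shortfall ratios: (1286−940)/1286 = 0.2691 (×17); (1286−1000)/1286 = 0.2224 (×27).
Raised to α = 3.0: 0.01948 (×17); 0.01100 (×27).
Sum = 0.628084; FGT(3.0) = 0.628084 / 60 = 0.010.

0.010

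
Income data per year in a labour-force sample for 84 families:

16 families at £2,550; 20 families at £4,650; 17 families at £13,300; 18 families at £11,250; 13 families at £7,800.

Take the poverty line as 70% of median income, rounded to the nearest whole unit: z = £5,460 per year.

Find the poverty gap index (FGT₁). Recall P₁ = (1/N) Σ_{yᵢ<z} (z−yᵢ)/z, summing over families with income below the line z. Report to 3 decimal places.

0.137

Poor units: 16×£2,550, 20×£4,650 (q = 36 of N = 84).
Relative gaps: (5460−2550)/5460 = 0.5330 (×16); (5460−4650)/5460 = 0.1484 (×20).
Σ = 11.494505. Dividing by the full population N = 84 gives P₁ = 0.137.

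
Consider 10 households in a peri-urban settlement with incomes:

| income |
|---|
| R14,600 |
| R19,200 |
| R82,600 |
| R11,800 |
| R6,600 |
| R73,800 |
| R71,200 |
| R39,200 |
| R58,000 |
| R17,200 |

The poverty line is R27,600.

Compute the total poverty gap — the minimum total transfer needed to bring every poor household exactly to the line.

Poor units: R6,600, R11,800, R14,600, R17,200, R19,200 (q = 5 of N = 10).
Individual gaps: 27600−6600 = 21000; 27600−11800 = 15800; 27600−14600 = 13000; 27600−17200 = 10400; 27600−19200 = 8400.
Aggregate gap = R68,600.

R68,600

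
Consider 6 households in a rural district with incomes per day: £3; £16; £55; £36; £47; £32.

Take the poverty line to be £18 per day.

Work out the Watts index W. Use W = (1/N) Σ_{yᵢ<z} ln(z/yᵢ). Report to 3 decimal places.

Below the line: £3, £16 (q = 2 of N = 6).
Log shortfalls: ln(18/3) = 1.7918; ln(18/16) = 0.1178.
W = 1.909543 / 6 = 0.318.

0.318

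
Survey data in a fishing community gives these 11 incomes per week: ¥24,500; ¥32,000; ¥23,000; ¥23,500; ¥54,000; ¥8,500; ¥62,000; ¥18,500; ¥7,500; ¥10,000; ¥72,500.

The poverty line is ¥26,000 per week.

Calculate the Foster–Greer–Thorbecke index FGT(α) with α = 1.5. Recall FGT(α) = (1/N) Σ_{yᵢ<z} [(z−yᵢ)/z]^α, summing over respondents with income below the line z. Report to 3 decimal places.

0.170

Below the line: ¥7,500, ¥8,500, ¥10,000, ¥18,500, ¥23,000, ¥23,500, ¥24,500 (q = 7 of N = 11).
Relative gaps: (26000−7500)/26000 = 0.7115; (26000−8500)/26000 = 0.6731; (26000−10000)/26000 = 0.6154; (26000−18500)/26000 = 0.2885; (26000−23000)/26000 = 0.1154; (26000−23500)/26000 = 0.0962; (26000−24500)/26000 = 0.0577.
Raised to α = 1.5: 0.60020; 0.55220; 0.48275; 0.15493; 0.03919; 0.02982; 0.01386.
Sum = 1.872947; FGT(1.5) = 1.872947 / 11 = 0.170.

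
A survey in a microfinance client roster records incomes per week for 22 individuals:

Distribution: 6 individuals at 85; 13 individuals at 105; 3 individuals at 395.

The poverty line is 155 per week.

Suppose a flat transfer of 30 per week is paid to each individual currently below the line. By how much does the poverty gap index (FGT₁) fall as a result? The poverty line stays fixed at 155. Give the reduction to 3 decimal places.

0.167

Before: below the line — 6×85, 13×105; poverty gap index (FGT₁) = 0.31378.
After the 30 transfer: below the line — 6×115, 13×135; poverty gap index (FGT₁) = 0.14663.
Reduction = 0.31378 − 0.14663 = 0.167.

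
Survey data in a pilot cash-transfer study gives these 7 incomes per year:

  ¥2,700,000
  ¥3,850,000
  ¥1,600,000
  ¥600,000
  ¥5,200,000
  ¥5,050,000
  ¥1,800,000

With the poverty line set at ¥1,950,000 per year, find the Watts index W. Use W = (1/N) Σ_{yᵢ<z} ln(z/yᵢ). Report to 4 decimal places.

0.2081

Incomes under z: ¥600,000, ¥1,600,000, ¥1,800,000 (q = 3 of N = 7).
Log gaps: ln(1950000/600000) = 1.1787; ln(1950000/1600000) = 0.1978; ln(1950000/1800000) = 0.0800.
W = 1.456523 / 7 = 0.2081.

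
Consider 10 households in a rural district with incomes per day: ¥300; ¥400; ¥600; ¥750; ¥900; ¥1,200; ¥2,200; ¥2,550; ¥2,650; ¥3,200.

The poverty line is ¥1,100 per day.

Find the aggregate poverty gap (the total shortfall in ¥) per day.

¥2,550

Below the line: ¥300, ¥400, ¥600, ¥750, ¥900 (q = 5 of N = 10).
Individual gaps: 1100−300 = 800; 1100−400 = 700; 1100−600 = 500; 1100−750 = 350; 1100−900 = 200.
Aggregate gap = ¥2,550.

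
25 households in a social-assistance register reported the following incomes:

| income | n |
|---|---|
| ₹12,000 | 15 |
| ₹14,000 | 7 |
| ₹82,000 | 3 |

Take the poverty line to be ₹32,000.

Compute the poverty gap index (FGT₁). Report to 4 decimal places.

Below the line: 15×₹12,000, 7×₹14,000 (q = 22 of N = 25).
Normalized shortfalls: (32000−12000)/32000 = 0.6250 (×15); (32000−14000)/32000 = 0.5625 (×7).
Σ = 13.312500. Dividing by the full population N = 25 gives P₁ = 0.5325.

0.5325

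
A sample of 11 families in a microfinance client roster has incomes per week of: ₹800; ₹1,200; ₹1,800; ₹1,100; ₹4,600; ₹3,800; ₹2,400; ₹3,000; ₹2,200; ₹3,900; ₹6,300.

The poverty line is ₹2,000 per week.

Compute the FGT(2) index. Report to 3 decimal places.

Below the line: ₹800, ₹1,100, ₹1,200, ₹1,800 (q = 4 of N = 11).
Relative gaps: (2000−800)/2000 = 0.6000; (2000−1100)/2000 = 0.4500; (2000−1200)/2000 = 0.4000; (2000−1800)/2000 = 0.1000.
Squared: 0.3600; 0.2025; 0.1600; 0.0100.
Sum = 0.732500; P₂ = 0.732500 / 11 = 0.067.

0.067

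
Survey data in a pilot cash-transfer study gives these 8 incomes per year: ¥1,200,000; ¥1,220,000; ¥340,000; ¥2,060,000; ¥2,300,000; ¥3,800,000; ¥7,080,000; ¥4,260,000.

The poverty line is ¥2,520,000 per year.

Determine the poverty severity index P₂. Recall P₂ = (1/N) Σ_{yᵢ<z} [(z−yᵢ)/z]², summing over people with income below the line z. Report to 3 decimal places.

0.166

Below the line: ¥340,000, ¥1,200,000, ¥1,220,000, ¥2,060,000, ¥2,300,000 (q = 5 of N = 8).
Gap ratios (z−y)/z: (2520000−340000)/2520000 = 0.8651; (2520000−1200000)/2520000 = 0.5238; (2520000−1220000)/2520000 = 0.5159; (2520000−2060000)/2520000 = 0.1825; (2520000−2300000)/2520000 = 0.0873.
Squared: 0.7484; 0.2744; 0.2661; 0.0333; 0.0076.
Sum = 1.329806; P₂ = 1.329806 / 8 = 0.166.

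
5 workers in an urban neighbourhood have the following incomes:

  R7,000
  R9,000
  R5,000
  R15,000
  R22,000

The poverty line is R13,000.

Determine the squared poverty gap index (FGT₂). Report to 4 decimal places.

0.1373

Below z: R5,000, R7,000, R9,000 (q = 3 of N = 5).
Shortfall ratios: (13000−5000)/13000 = 0.6154; (13000−7000)/13000 = 0.4615; (13000−9000)/13000 = 0.3077.
Squared: 0.3787; 0.2130; 0.0947.
Sum = 0.686391; P₂ = 0.686391 / 5 = 0.1373.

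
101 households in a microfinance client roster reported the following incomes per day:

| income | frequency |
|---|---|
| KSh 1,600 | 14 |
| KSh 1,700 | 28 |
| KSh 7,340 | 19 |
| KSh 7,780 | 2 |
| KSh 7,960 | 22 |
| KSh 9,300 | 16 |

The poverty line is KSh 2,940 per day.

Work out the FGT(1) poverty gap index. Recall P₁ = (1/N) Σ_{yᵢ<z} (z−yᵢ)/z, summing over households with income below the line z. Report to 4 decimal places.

Poor units: 14×KSh 1,600, 28×KSh 1,700 (q = 42 of N = 101).
Gap ratios (z−y)/z: (2940−1600)/2940 = 0.4558 (×14); (2940−1700)/2940 = 0.4218 (×28).
Sum of shortfalls = 18.190476; P₁ averages over all N: 18.190476 / 101 = 0.1801.

0.1801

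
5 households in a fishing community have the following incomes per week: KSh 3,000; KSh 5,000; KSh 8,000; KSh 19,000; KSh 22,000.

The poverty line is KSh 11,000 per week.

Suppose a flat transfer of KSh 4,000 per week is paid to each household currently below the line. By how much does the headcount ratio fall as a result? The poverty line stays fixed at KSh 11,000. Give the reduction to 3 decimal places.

Before: below the line — KSh 3,000, KSh 5,000, KSh 8,000; headcount ratio = 0.60000.
After the KSh 4,000 transfer: below the line — KSh 7,000, KSh 9,000; headcount ratio = 0.40000.
Reduction = 0.60000 − 0.40000 = 0.200.

0.200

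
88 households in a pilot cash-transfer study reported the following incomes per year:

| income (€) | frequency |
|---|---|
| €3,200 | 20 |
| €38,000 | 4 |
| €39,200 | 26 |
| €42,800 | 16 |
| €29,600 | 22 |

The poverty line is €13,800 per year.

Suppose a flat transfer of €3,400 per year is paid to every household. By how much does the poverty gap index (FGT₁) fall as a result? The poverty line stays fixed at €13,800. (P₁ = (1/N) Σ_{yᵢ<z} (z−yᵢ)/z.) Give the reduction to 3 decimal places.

0.056

Before: below the line — 20×€3,200; poverty gap index (FGT₁) = 0.17457.
After the €3,400 transfer: below the line — 20×€6,600; poverty gap index (FGT₁) = 0.11858.
Reduction = 0.17457 − 0.11858 = 0.056.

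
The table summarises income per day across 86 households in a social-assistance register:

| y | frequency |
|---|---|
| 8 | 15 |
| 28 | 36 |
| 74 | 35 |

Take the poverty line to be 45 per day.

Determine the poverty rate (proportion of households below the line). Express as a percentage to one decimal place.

59.3%

51 of the 86 households have income below 45.
H = 51/86 = 59.3%.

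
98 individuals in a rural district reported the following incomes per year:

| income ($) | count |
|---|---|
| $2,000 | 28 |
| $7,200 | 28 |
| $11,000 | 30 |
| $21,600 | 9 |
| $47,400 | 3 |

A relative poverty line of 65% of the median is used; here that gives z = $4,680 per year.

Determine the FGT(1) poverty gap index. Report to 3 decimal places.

Below z: 28×$2,000 (q = 28 of N = 98).
Shortfall ratios: (4680−2000)/4680 = 0.5726 (×28).
Σ = 16.034188. Dividing by the full population N = 98 gives P₁ = 0.164.

0.164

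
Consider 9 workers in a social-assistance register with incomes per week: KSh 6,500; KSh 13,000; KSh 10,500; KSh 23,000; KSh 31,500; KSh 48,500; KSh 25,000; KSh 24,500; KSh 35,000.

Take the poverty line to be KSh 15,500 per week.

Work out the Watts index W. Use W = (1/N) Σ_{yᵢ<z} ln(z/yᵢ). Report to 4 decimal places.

Below z: KSh 6,500, KSh 10,500, KSh 13,000 (q = 3 of N = 9).
Log shortfalls: ln(15500/6500) = 0.8690; ln(15500/10500) = 0.3895; ln(15500/13000) = 0.1759.
W = 1.434393 / 9 = 0.1594.

0.1594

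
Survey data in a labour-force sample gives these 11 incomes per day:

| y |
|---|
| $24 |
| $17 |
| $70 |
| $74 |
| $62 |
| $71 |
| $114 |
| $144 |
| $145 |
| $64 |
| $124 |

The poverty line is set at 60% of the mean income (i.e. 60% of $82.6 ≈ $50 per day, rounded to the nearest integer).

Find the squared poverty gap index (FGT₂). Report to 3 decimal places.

0.064

Below the line: $17, $24 (q = 2 of N = 11).
Normalized shortfalls: (50−17)/50 = 0.6600; (50−24)/50 = 0.5200.
Squared: 0.4356; 0.2704.
Sum = 0.706000; P₂ = 0.706000 / 11 = 0.064.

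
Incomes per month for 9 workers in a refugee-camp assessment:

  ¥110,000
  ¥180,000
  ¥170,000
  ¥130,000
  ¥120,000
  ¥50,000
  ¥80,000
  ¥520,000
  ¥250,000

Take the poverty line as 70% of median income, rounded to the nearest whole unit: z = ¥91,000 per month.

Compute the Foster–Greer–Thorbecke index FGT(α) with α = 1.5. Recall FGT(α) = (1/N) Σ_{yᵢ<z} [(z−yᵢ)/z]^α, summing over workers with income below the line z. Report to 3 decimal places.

Below the line: ¥50,000, ¥80,000 (q = 2 of N = 9).
Shortfall ratios: (91000−50000)/91000 = 0.4505; (91000−80000)/91000 = 0.1209.
Raised to α = 1.5: 0.30242; 0.04203.
Sum = 0.344449; FGT(1.5) = 0.344449 / 9 = 0.038.

0.038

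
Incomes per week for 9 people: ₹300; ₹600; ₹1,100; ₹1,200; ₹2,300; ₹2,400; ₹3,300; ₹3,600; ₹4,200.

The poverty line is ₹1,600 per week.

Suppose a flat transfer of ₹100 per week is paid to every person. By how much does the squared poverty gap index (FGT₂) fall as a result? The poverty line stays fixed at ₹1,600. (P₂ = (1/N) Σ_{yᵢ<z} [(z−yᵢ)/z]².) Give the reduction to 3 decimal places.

Before: below the line — ₹300, ₹600, ₹1,100, ₹1,200; squared poverty gap index (FGT₂) = 0.13455.
After the ₹100 transfer: below the line — ₹400, ₹700, ₹1,200, ₹1,300; squared poverty gap index (FGT₂) = 0.10851.
Reduction = 0.13455 − 0.10851 = 0.026.

0.026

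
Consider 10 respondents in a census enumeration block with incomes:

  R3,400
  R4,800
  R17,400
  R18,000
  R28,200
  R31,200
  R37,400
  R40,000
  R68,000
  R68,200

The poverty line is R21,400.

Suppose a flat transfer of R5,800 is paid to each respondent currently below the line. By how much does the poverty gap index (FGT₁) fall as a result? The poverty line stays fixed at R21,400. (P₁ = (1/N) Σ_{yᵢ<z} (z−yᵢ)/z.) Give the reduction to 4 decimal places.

Before: below the line — R3,400, R4,800, R17,400, R18,000; poverty gap index (FGT₁) = 0.196262.
After the R5,800 transfer: below the line — R9,200, R10,600; poverty gap index (FGT₁) = 0.107477.
Reduction = 0.196262 − 0.107477 = 0.0888.

0.0888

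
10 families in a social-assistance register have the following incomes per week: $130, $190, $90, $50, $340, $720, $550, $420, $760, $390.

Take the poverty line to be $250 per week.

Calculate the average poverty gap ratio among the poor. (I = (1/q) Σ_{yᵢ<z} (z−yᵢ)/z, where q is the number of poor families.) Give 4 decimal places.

0.5400

Below the line: $50, $90, $130, $190 (q = 4 of N = 10).
Relative gaps: 0.8000, 0.6400, 0.4800, 0.2400; sum = 2.160000.
I averages over the q = 4 poor units only: 2.160000 / 4 = 0.5400.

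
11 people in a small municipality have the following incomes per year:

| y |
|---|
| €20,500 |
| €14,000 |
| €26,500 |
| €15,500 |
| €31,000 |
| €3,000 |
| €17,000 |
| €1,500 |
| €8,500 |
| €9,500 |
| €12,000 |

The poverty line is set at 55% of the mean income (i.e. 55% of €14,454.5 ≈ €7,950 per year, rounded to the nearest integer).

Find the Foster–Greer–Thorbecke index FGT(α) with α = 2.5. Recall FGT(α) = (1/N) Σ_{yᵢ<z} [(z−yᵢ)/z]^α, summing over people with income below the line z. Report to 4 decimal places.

0.0817

Poor units: €1,500, €3,000 (q = 2 of N = 11).
Normalized shortfalls: (7950−1500)/7950 = 0.8113; (7950−3000)/7950 = 0.6226.
Raised to α = 2.5: 0.59290; 0.30591.
Sum = 0.898811; FGT(2.5) = 0.898811 / 11 = 0.0817.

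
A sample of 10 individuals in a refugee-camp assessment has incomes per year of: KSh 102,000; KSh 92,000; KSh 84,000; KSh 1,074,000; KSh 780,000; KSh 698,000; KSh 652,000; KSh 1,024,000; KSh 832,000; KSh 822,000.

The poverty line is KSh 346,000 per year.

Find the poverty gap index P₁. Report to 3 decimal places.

0.220

Below z: KSh 84,000, KSh 92,000, KSh 102,000 (q = 3 of N = 10).
Relative gaps: (346000−84000)/346000 = 0.7572; (346000−92000)/346000 = 0.7341; (346000−102000)/346000 = 0.7052.
Sum of shortfalls = 2.196532; P₁ averages over all N: 2.196532 / 10 = 0.220.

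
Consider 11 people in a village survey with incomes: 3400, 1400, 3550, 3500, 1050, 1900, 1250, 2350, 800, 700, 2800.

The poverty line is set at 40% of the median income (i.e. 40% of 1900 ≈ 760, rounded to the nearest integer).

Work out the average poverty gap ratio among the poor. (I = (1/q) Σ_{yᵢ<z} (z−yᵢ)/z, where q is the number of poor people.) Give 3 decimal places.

Incomes under z: 700 (q = 1 of N = 11).
Shortfall ratios (z−y)/z: 0.0789; sum = 0.078947.
I averages over the q = 1 poor units only: 0.078947 / 1 = 0.079.

0.079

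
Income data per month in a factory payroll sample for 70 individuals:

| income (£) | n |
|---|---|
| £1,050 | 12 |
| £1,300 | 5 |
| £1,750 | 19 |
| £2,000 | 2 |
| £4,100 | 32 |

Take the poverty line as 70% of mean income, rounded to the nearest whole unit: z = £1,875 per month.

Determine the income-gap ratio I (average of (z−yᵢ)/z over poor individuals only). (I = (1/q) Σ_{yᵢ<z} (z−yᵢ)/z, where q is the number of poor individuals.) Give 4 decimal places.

Incomes under z: 12×£1,050, 5×£1,300, 19×£1,750 (q = 36 of N = 70).
Relative gaps: 0.4400 (×12), 0.3067 (×5), 0.0667 (×19); sum = 8.080000.
I averages over the q = 36 poor units only: 8.080000 / 36 = 0.2244.

0.2244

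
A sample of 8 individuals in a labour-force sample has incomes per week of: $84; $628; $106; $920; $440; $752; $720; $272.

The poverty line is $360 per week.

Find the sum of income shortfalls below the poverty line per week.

Below the line: $84, $106, $272 (q = 3 of N = 8).
Individual gaps: 360−84 = 276; 360−106 = 254; 360−272 = 88.
Aggregate gap = $618.

$618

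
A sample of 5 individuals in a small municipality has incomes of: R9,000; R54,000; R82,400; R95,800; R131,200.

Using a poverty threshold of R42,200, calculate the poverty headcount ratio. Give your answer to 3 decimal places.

1 of the 5 individuals have income below R42,200.
H = 1/5 = 0.200.

0.200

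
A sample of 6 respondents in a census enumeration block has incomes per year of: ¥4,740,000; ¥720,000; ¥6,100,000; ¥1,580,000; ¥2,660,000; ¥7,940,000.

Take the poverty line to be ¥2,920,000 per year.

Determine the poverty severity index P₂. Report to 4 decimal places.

Below the line: ¥720,000, ¥1,580,000, ¥2,660,000 (q = 3 of N = 6).
Relative gaps: (2920000−720000)/2920000 = 0.7534; (2920000−1580000)/2920000 = 0.4589; (2920000−2660000)/2920000 = 0.0890.
Squared: 0.5676; 0.2106; 0.0079.
Sum = 0.786170; P₂ = 0.786170 / 6 = 0.1310.

0.1310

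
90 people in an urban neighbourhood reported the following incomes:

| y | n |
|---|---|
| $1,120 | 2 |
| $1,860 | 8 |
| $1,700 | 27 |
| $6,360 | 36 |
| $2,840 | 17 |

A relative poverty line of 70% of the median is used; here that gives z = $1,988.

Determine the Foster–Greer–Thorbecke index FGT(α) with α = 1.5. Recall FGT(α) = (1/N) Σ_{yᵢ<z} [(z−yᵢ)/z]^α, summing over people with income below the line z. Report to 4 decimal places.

0.0244

Poor units: 2×$1,120, 27×$1,700, 8×$1,860 (q = 37 of N = 90).
Shortfall ratios: (1988−1120)/1988 = 0.4366 (×2); (1988−1700)/1988 = 0.1449 (×27); (1988−1860)/1988 = 0.0644 (×8).
Raised to α = 1.5: 0.28851 (×2); 0.05514 (×27); 0.01634 (×8).
Sum = 2.196485; FGT(1.5) = 2.196485 / 90 = 0.0244.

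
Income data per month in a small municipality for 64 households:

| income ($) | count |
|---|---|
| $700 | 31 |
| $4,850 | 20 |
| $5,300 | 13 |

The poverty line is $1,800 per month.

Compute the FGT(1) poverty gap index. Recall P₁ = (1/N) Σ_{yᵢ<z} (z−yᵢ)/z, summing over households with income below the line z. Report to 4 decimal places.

Below z: 31×$700 (q = 31 of N = 64).
Relative gaps: (1800−700)/1800 = 0.6111 (×31).
Σ = 18.944444. Dividing by the full population N = 64 gives P₁ = 0.2960.

0.2960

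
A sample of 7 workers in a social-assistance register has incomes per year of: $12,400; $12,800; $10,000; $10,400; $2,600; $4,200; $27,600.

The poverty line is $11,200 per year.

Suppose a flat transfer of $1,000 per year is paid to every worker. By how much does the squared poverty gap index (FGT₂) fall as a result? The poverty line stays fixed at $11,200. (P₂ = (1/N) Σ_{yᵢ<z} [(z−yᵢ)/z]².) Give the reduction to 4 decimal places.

Before: below the line — $2,600, $4,200, $10,000, $10,400; squared poverty gap index (FGT₂) = 0.142402.
After the $1,000 transfer: below the line — $3,600, $5,200, $11,000; squared poverty gap index (FGT₂) = 0.106824.
Reduction = 0.142402 − 0.106824 = 0.0356.

0.0356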